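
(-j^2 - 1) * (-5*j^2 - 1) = 5*j^4 + 6*j^2 + 1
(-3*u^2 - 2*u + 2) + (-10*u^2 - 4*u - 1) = -13*u^2 - 6*u + 1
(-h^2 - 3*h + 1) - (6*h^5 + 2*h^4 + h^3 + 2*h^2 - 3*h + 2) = -6*h^5 - 2*h^4 - h^3 - 3*h^2 - 1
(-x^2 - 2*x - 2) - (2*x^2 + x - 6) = -3*x^2 - 3*x + 4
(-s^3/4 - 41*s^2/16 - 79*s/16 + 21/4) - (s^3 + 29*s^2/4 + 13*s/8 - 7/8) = -5*s^3/4 - 157*s^2/16 - 105*s/16 + 49/8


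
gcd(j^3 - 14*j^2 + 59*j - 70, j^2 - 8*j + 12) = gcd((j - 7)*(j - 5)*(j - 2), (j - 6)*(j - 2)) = j - 2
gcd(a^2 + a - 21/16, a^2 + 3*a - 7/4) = 1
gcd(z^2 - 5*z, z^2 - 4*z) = z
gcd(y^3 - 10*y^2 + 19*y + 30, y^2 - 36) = y - 6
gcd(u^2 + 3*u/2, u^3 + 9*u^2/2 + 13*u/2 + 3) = u + 3/2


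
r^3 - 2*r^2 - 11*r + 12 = (r - 4)*(r - 1)*(r + 3)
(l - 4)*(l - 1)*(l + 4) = l^3 - l^2 - 16*l + 16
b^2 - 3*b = b*(b - 3)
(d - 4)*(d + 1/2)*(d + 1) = d^3 - 5*d^2/2 - 11*d/2 - 2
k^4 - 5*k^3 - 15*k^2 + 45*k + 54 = (k - 6)*(k - 3)*(k + 1)*(k + 3)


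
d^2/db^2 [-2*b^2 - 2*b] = -4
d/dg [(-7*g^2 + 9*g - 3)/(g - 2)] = (-7*g^2 + 28*g - 15)/(g^2 - 4*g + 4)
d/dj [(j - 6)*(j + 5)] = 2*j - 1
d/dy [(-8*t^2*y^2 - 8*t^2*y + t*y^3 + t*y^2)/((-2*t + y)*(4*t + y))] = t*(128*t^3*y + 64*t^3 - 40*t^2*y^2 - 16*t^2*y + 4*t*y^3 + 10*t*y^2 + y^4)/(64*t^4 - 32*t^3*y - 12*t^2*y^2 + 4*t*y^3 + y^4)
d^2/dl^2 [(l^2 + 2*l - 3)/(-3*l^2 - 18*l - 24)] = 2*(4*l^3 + 33*l^2 + 102*l + 116)/(3*(l^6 + 18*l^5 + 132*l^4 + 504*l^3 + 1056*l^2 + 1152*l + 512))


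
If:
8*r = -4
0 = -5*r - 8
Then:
No Solution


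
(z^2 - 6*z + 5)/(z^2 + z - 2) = (z - 5)/(z + 2)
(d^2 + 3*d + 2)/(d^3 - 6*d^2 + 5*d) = (d^2 + 3*d + 2)/(d*(d^2 - 6*d + 5))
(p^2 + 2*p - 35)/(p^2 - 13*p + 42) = (p^2 + 2*p - 35)/(p^2 - 13*p + 42)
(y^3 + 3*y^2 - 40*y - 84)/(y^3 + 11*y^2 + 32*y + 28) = (y - 6)/(y + 2)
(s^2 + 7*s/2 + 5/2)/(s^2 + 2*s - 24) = (2*s^2 + 7*s + 5)/(2*(s^2 + 2*s - 24))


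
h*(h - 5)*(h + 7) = h^3 + 2*h^2 - 35*h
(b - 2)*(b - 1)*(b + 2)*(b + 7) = b^4 + 6*b^3 - 11*b^2 - 24*b + 28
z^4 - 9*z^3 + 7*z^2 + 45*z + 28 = (z - 7)*(z - 4)*(z + 1)^2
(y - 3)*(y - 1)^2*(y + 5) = y^4 - 18*y^2 + 32*y - 15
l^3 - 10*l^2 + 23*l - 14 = (l - 7)*(l - 2)*(l - 1)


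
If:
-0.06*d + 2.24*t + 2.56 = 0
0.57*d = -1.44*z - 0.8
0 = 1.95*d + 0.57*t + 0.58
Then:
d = 0.04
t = -1.14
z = -0.57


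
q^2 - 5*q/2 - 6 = (q - 4)*(q + 3/2)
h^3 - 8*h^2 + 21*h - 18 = (h - 3)^2*(h - 2)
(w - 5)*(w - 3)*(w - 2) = w^3 - 10*w^2 + 31*w - 30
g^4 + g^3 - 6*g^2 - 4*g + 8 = (g - 2)*(g - 1)*(g + 2)^2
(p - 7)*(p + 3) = p^2 - 4*p - 21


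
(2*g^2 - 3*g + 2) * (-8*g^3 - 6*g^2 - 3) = -16*g^5 + 12*g^4 + 2*g^3 - 18*g^2 + 9*g - 6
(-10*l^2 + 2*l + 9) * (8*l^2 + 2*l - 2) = -80*l^4 - 4*l^3 + 96*l^2 + 14*l - 18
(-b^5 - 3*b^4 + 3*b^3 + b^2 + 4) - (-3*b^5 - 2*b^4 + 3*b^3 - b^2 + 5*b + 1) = 2*b^5 - b^4 + 2*b^2 - 5*b + 3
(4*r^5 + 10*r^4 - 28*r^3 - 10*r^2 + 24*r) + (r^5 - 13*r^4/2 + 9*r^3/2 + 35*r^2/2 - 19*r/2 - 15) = 5*r^5 + 7*r^4/2 - 47*r^3/2 + 15*r^2/2 + 29*r/2 - 15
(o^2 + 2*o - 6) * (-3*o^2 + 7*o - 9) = -3*o^4 + o^3 + 23*o^2 - 60*o + 54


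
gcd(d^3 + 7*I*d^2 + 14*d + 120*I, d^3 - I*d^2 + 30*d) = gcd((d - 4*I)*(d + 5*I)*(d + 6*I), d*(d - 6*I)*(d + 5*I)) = d + 5*I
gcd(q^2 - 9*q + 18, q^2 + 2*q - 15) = q - 3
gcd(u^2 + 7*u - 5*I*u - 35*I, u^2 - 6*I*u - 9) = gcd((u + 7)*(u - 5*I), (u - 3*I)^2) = 1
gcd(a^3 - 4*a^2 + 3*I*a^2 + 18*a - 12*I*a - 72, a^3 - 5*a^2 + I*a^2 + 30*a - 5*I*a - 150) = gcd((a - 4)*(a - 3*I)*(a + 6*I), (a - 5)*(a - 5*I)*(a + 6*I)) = a + 6*I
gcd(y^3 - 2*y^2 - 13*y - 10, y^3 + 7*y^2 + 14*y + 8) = y^2 + 3*y + 2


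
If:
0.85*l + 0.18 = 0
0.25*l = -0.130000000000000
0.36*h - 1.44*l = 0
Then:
No Solution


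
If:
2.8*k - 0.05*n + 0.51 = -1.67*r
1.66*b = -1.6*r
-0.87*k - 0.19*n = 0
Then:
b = -0.963855421686747*r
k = -0.551346655082537*r - 0.168375325803649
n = 2.52458731537793*r + 0.770981754995656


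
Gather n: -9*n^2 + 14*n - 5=-9*n^2 + 14*n - 5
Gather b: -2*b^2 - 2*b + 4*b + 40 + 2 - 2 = -2*b^2 + 2*b + 40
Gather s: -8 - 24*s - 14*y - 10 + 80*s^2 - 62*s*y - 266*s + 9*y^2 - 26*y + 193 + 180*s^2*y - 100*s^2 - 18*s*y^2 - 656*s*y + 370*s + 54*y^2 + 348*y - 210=s^2*(180*y - 20) + s*(-18*y^2 - 718*y + 80) + 63*y^2 + 308*y - 35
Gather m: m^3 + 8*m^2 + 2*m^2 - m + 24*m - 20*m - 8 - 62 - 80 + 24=m^3 + 10*m^2 + 3*m - 126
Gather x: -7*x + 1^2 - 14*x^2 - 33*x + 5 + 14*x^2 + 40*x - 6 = 0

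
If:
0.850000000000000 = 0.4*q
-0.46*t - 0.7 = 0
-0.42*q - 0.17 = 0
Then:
No Solution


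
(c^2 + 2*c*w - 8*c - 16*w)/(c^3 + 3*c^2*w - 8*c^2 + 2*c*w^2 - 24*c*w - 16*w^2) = 1/(c + w)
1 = 1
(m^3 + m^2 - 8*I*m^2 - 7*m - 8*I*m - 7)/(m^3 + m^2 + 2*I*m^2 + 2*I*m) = (m^2 - 8*I*m - 7)/(m*(m + 2*I))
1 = 1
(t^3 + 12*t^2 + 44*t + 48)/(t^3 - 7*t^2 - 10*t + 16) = (t^2 + 10*t + 24)/(t^2 - 9*t + 8)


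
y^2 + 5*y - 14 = (y - 2)*(y + 7)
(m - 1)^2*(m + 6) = m^3 + 4*m^2 - 11*m + 6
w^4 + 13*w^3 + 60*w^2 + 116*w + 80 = (w + 2)^2*(w + 4)*(w + 5)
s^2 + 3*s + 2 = (s + 1)*(s + 2)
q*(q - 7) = q^2 - 7*q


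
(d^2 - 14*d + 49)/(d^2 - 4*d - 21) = (d - 7)/(d + 3)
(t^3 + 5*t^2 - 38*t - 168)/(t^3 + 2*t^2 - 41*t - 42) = (t + 4)/(t + 1)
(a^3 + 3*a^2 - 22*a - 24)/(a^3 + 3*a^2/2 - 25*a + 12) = 2*(a + 1)/(2*a - 1)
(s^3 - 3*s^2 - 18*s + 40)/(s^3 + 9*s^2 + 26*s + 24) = (s^2 - 7*s + 10)/(s^2 + 5*s + 6)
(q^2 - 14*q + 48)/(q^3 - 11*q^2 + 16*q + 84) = (q - 8)/(q^2 - 5*q - 14)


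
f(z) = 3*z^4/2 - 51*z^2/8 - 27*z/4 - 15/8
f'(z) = 6*z^3 - 51*z/4 - 27/4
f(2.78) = 19.68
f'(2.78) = 86.71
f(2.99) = 40.84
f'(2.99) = 115.51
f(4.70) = 557.53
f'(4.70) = 556.26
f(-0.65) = 0.09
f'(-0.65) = -0.11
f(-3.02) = 85.14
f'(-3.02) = -133.51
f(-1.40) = 0.84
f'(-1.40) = -5.36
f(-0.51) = 0.01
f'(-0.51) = -1.04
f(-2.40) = 27.37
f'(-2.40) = -59.09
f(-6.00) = 1753.12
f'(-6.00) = -1226.25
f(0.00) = -1.88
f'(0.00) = -6.75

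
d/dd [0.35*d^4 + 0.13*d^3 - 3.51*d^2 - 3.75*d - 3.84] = 1.4*d^3 + 0.39*d^2 - 7.02*d - 3.75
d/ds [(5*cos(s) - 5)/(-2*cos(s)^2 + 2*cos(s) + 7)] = 5*(4*cos(s) - cos(2*s) - 10)*sin(s)/(2*cos(s) - cos(2*s) + 6)^2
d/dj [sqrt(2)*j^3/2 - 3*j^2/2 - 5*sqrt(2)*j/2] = 3*sqrt(2)*j^2/2 - 3*j - 5*sqrt(2)/2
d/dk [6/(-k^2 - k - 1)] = 6*(2*k + 1)/(k^2 + k + 1)^2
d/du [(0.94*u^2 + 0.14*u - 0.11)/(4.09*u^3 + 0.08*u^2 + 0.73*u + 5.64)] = (-3.8446*u^4 - 1.1452*u^3 + 2.0247*u^2 + 10.6208*u + 0.8699)/(16.7281*u^6 + 0.6544*u^5 + 5.9778*u^4 + 46.252*u^3 + 1.4353*u^2 + 8.2344*u + 31.8096)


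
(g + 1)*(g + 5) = g^2 + 6*g + 5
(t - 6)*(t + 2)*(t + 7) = t^3 + 3*t^2 - 40*t - 84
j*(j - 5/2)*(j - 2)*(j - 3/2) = j^4 - 6*j^3 + 47*j^2/4 - 15*j/2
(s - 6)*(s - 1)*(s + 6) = s^3 - s^2 - 36*s + 36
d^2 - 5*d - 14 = (d - 7)*(d + 2)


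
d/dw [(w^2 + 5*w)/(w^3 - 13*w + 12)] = (-w*(w + 5)*(3*w^2 - 13) + (2*w + 5)*(w^3 - 13*w + 12))/(w^3 - 13*w + 12)^2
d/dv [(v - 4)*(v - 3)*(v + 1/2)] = 3*v^2 - 13*v + 17/2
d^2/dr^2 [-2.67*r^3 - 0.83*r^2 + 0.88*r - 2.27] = -16.02*r - 1.66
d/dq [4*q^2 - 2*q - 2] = 8*q - 2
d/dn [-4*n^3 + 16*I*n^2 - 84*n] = -12*n^2 + 32*I*n - 84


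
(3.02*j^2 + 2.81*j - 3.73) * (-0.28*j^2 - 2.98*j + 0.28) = -0.8456*j^4 - 9.7864*j^3 - 6.4838*j^2 + 11.9022*j - 1.0444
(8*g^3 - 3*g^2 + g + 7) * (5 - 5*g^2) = -40*g^5 + 15*g^4 + 35*g^3 - 50*g^2 + 5*g + 35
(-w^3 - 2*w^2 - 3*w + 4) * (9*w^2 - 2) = -9*w^5 - 18*w^4 - 25*w^3 + 40*w^2 + 6*w - 8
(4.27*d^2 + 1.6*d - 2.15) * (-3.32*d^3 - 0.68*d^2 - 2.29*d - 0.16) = -14.1764*d^5 - 8.2156*d^4 - 3.7283*d^3 - 2.8852*d^2 + 4.6675*d + 0.344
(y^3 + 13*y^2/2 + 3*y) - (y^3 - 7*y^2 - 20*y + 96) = 27*y^2/2 + 23*y - 96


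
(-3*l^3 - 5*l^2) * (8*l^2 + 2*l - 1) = -24*l^5 - 46*l^4 - 7*l^3 + 5*l^2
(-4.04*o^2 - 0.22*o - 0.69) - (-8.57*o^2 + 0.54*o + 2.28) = 4.53*o^2 - 0.76*o - 2.97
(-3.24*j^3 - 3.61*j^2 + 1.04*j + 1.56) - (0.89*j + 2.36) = -3.24*j^3 - 3.61*j^2 + 0.15*j - 0.8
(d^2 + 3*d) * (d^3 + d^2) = d^5 + 4*d^4 + 3*d^3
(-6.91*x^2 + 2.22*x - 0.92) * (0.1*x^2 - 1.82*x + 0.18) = -0.691*x^4 + 12.7982*x^3 - 5.3762*x^2 + 2.074*x - 0.1656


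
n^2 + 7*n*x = n*(n + 7*x)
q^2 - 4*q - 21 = (q - 7)*(q + 3)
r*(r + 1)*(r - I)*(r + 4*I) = r^4 + r^3 + 3*I*r^3 + 4*r^2 + 3*I*r^2 + 4*r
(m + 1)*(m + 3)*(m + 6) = m^3 + 10*m^2 + 27*m + 18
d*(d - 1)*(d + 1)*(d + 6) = d^4 + 6*d^3 - d^2 - 6*d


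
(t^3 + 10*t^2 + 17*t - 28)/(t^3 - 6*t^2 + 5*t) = (t^2 + 11*t + 28)/(t*(t - 5))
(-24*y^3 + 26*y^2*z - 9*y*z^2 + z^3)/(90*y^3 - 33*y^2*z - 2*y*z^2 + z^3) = (-8*y^2 + 6*y*z - z^2)/(30*y^2 - y*z - z^2)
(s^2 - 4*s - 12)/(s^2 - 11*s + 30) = (s + 2)/(s - 5)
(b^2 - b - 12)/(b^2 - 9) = (b - 4)/(b - 3)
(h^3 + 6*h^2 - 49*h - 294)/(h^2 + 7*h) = h - 1 - 42/h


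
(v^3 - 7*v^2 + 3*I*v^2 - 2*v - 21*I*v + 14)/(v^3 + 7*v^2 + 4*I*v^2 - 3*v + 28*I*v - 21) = (v^2 + v*(-7 + 2*I) - 14*I)/(v^2 + v*(7 + 3*I) + 21*I)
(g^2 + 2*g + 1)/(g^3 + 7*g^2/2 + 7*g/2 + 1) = 2*(g + 1)/(2*g^2 + 5*g + 2)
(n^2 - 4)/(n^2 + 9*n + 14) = (n - 2)/(n + 7)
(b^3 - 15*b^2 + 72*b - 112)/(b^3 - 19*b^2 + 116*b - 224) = (b - 4)/(b - 8)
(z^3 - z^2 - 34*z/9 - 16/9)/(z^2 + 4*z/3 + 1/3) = (9*z^2 - 18*z - 16)/(3*(3*z + 1))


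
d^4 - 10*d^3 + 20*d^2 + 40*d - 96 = (d - 6)*(d - 4)*(d - 2)*(d + 2)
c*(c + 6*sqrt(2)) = c^2 + 6*sqrt(2)*c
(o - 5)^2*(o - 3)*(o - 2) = o^4 - 15*o^3 + 81*o^2 - 185*o + 150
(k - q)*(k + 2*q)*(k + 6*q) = k^3 + 7*k^2*q + 4*k*q^2 - 12*q^3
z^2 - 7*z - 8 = (z - 8)*(z + 1)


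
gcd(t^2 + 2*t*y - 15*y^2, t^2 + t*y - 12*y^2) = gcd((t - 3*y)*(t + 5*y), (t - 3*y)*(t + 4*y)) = -t + 3*y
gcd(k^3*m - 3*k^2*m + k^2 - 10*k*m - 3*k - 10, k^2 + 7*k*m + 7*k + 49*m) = 1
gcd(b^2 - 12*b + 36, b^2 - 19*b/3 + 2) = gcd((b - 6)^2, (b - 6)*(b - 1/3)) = b - 6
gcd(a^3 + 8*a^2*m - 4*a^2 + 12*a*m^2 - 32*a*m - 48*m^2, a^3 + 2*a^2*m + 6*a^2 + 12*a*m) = a + 2*m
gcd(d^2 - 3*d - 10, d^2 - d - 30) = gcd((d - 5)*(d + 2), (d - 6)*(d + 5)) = 1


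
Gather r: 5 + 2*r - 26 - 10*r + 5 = -8*r - 16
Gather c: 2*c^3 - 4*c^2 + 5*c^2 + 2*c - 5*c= 2*c^3 + c^2 - 3*c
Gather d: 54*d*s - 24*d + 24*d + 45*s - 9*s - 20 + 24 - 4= 54*d*s + 36*s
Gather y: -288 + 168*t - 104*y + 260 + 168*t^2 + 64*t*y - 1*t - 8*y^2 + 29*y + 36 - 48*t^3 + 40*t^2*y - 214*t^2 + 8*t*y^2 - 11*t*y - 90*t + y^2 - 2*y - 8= -48*t^3 - 46*t^2 + 77*t + y^2*(8*t - 7) + y*(40*t^2 + 53*t - 77)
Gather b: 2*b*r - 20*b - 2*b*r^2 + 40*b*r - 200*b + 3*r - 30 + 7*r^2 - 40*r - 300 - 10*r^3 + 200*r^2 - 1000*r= b*(-2*r^2 + 42*r - 220) - 10*r^3 + 207*r^2 - 1037*r - 330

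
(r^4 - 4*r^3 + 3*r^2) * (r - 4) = r^5 - 8*r^4 + 19*r^3 - 12*r^2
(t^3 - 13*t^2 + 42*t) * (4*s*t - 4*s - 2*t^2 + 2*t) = 4*s*t^4 - 56*s*t^3 + 220*s*t^2 - 168*s*t - 2*t^5 + 28*t^4 - 110*t^3 + 84*t^2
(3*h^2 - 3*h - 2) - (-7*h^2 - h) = 10*h^2 - 2*h - 2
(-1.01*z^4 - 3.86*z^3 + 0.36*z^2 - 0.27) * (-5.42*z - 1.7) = 5.4742*z^5 + 22.6382*z^4 + 4.6108*z^3 - 0.612*z^2 + 1.4634*z + 0.459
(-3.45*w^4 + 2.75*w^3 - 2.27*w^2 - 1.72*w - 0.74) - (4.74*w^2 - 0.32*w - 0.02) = -3.45*w^4 + 2.75*w^3 - 7.01*w^2 - 1.4*w - 0.72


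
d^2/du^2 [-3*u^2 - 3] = -6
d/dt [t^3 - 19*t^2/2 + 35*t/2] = 3*t^2 - 19*t + 35/2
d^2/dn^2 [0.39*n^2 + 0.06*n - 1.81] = 0.780000000000000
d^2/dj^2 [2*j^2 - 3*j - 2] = 4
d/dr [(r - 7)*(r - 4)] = 2*r - 11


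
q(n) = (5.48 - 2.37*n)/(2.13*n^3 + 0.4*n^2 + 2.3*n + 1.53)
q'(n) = (5.48 - 2.37*n)*(-6.39*n^2 - 0.8*n - 2.3)/(2.13*n^3 + 0.4*n^2 + 2.3*n + 1.53)^2 - 2.37/(2.13*n^3 + 0.4*n^2 + 2.3*n + 1.53) = (10.0962*n^3 - 34.0692*n^2 - 4.384*n - 16.2301)/(4.5369*n^6 + 1.704*n^5 + 9.958*n^4 + 8.3578*n^3 + 6.514*n^2 + 7.038*n + 2.3409)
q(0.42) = 1.65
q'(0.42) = -3.14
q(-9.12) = -0.02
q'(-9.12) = -0.00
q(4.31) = -0.02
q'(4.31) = 0.00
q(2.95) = -0.02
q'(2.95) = -0.02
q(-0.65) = -18.43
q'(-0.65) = -210.49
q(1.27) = 0.26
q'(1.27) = -0.63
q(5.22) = -0.02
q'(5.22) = 0.00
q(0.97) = 0.52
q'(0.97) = -1.17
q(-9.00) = -0.02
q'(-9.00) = -0.00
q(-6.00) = -0.04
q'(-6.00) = -0.02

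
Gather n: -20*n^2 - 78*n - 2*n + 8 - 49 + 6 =-20*n^2 - 80*n - 35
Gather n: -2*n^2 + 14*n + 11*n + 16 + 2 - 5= -2*n^2 + 25*n + 13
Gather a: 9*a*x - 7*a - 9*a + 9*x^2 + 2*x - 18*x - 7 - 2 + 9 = a*(9*x - 16) + 9*x^2 - 16*x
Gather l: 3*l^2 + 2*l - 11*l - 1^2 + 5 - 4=3*l^2 - 9*l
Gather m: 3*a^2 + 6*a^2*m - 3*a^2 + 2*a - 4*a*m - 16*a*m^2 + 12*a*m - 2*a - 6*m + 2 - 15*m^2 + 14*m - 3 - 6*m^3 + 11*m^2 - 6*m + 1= -6*m^3 + m^2*(-16*a - 4) + m*(6*a^2 + 8*a + 2)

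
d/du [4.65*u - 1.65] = 4.65000000000000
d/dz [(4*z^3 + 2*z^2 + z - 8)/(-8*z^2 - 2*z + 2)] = (-16*z^4 - 8*z^3 + 14*z^2 - 60*z - 7)/(2*(16*z^4 + 8*z^3 - 7*z^2 - 2*z + 1))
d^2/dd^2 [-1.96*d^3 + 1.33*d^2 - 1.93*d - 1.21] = 2.66 - 11.76*d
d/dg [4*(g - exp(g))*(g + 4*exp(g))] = 12*g*exp(g) + 8*g - 32*exp(2*g) + 12*exp(g)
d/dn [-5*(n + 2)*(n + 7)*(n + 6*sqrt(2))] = -15*n^2 - 90*n - 60*sqrt(2)*n - 270*sqrt(2) - 70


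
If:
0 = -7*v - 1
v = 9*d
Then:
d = -1/63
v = -1/7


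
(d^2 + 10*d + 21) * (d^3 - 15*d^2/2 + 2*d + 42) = d^5 + 5*d^4/2 - 52*d^3 - 191*d^2/2 + 462*d + 882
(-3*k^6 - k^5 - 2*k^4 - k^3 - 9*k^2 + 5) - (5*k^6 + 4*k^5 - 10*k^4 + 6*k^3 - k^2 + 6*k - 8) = -8*k^6 - 5*k^5 + 8*k^4 - 7*k^3 - 8*k^2 - 6*k + 13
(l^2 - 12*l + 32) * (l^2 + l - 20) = l^4 - 11*l^3 + 272*l - 640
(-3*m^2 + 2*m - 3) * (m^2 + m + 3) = -3*m^4 - m^3 - 10*m^2 + 3*m - 9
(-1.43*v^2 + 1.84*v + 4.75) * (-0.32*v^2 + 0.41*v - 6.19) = 0.4576*v^4 - 1.1751*v^3 + 8.0861*v^2 - 9.4421*v - 29.4025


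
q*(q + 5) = q^2 + 5*q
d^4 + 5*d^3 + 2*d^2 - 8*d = d*(d - 1)*(d + 2)*(d + 4)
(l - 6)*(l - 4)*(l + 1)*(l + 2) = l^4 - 7*l^3 - 4*l^2 + 52*l + 48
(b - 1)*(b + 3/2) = b^2 + b/2 - 3/2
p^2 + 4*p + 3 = (p + 1)*(p + 3)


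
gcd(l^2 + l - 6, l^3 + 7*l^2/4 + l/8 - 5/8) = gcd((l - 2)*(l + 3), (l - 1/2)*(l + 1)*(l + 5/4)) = 1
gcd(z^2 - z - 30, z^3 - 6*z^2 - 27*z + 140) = z + 5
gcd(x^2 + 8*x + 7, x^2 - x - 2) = x + 1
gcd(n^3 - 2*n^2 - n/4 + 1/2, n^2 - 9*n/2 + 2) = n - 1/2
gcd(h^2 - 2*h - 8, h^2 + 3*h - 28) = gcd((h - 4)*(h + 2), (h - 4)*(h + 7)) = h - 4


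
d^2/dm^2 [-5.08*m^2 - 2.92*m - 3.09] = -10.1600000000000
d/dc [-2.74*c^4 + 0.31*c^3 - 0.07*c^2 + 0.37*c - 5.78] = -10.96*c^3 + 0.93*c^2 - 0.14*c + 0.37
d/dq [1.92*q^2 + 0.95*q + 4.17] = 3.84*q + 0.95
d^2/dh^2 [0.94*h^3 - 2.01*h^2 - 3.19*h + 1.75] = 5.64*h - 4.02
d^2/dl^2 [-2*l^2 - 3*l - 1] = -4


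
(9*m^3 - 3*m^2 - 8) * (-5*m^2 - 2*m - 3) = -45*m^5 - 3*m^4 - 21*m^3 + 49*m^2 + 16*m + 24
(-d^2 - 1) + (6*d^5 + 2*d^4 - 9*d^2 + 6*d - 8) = 6*d^5 + 2*d^4 - 10*d^2 + 6*d - 9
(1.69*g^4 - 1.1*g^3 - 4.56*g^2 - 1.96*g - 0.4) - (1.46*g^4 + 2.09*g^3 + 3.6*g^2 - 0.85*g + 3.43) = 0.23*g^4 - 3.19*g^3 - 8.16*g^2 - 1.11*g - 3.83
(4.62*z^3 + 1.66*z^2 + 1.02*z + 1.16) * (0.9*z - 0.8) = 4.158*z^4 - 2.202*z^3 - 0.41*z^2 + 0.228*z - 0.928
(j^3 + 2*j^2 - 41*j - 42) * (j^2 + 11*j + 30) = j^5 + 13*j^4 + 11*j^3 - 433*j^2 - 1692*j - 1260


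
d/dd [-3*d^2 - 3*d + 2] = -6*d - 3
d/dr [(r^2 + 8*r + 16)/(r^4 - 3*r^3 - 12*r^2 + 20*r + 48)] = (-2*r^4 - 17*r^3 + 18*r^2 + 224*r + 32)/(r^7 - 8*r^6 + r^5 + 110*r^4 - 100*r^3 - 568*r^2 + 384*r + 1152)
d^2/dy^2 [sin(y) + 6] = -sin(y)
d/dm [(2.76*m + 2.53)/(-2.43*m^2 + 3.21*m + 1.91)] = (6.7068*m^2 + 12.2958*m - 2.8497)/(5.9049*m^4 - 15.6006*m^3 + 1.0215*m^2 + 12.2622*m + 3.6481)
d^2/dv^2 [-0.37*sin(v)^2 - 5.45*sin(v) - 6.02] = 5.45*sin(v) - 0.74*cos(2*v)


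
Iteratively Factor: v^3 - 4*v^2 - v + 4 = (v - 1)*(v^2 - 3*v - 4) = (v - 1)*(v + 1)*(v - 4)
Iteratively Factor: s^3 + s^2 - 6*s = (s)*(s^2 + s - 6) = s*(s + 3)*(s - 2)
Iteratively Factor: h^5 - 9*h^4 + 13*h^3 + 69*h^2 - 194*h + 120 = (h - 5)*(h^4 - 4*h^3 - 7*h^2 + 34*h - 24) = (h - 5)*(h - 4)*(h^3 - 7*h + 6) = (h - 5)*(h - 4)*(h + 3)*(h^2 - 3*h + 2) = (h - 5)*(h - 4)*(h - 2)*(h + 3)*(h - 1)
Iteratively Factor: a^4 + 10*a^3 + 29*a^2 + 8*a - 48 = (a + 3)*(a^3 + 7*a^2 + 8*a - 16) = (a - 1)*(a + 3)*(a^2 + 8*a + 16) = (a - 1)*(a + 3)*(a + 4)*(a + 4)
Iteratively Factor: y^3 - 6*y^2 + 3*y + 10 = (y - 5)*(y^2 - y - 2) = (y - 5)*(y - 2)*(y + 1)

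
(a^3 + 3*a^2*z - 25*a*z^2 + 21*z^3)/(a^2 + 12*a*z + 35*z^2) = (a^2 - 4*a*z + 3*z^2)/(a + 5*z)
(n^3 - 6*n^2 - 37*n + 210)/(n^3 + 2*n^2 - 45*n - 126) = (n - 5)/(n + 3)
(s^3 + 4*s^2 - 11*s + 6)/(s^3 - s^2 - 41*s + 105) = (s^3 + 4*s^2 - 11*s + 6)/(s^3 - s^2 - 41*s + 105)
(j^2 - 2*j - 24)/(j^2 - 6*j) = (j + 4)/j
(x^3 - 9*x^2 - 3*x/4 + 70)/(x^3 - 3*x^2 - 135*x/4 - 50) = (2*x - 7)/(2*x + 5)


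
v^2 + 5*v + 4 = (v + 1)*(v + 4)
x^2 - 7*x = x*(x - 7)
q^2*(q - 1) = q^3 - q^2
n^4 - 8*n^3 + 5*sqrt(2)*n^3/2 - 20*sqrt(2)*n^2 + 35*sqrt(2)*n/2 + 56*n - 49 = (n - 7)*(n - 1)*(n - sqrt(2))*(n + 7*sqrt(2)/2)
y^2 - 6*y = y*(y - 6)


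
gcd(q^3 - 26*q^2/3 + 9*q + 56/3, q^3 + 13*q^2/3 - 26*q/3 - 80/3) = q - 8/3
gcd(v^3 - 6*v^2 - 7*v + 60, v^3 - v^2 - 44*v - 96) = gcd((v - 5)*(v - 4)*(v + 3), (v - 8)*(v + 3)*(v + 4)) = v + 3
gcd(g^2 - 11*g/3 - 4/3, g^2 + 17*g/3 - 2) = 1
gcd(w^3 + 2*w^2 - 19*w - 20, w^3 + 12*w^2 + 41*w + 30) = w^2 + 6*w + 5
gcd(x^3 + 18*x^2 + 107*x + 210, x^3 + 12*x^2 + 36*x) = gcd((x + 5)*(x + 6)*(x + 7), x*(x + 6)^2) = x + 6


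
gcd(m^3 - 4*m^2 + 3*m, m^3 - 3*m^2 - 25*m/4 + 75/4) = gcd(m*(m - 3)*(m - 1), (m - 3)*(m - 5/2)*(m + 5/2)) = m - 3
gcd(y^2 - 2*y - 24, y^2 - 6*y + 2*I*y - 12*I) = y - 6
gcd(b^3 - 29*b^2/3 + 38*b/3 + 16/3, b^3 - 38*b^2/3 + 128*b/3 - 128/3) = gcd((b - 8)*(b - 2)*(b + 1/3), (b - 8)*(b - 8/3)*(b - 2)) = b^2 - 10*b + 16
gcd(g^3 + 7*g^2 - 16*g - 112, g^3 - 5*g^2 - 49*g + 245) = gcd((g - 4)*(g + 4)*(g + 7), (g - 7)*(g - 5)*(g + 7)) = g + 7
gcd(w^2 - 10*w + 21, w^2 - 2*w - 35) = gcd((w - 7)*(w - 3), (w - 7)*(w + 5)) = w - 7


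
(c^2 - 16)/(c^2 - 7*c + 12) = (c + 4)/(c - 3)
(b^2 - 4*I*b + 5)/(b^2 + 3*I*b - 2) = (b - 5*I)/(b + 2*I)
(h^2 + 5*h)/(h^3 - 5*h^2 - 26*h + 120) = h/(h^2 - 10*h + 24)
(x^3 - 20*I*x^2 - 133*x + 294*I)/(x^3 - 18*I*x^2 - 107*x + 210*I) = (x - 7*I)/(x - 5*I)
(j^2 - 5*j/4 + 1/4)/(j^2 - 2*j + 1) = (j - 1/4)/(j - 1)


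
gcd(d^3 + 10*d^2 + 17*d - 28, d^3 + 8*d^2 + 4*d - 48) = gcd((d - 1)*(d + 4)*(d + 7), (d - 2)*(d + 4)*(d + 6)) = d + 4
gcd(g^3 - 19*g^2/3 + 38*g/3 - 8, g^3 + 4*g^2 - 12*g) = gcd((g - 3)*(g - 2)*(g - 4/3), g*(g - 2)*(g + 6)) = g - 2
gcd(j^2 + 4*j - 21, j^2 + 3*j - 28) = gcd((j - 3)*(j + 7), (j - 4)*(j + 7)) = j + 7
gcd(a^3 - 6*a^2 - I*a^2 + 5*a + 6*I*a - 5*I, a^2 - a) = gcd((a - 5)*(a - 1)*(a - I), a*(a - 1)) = a - 1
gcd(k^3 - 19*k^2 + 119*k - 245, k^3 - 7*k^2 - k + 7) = k - 7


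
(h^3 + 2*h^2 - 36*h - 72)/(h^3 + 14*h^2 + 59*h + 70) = (h^2 - 36)/(h^2 + 12*h + 35)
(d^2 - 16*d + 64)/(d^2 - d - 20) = (-d^2 + 16*d - 64)/(-d^2 + d + 20)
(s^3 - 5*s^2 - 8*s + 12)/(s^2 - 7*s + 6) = s + 2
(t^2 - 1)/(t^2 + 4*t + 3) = (t - 1)/(t + 3)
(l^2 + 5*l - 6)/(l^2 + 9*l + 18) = (l - 1)/(l + 3)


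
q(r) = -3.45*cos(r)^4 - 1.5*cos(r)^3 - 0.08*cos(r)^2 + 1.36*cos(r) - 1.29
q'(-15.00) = 3.21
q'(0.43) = 5.36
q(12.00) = -2.85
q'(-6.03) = 3.89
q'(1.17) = 0.19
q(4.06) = -2.28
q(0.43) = -3.60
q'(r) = 13.8*sin(r)*cos(r)^3 + 4.5*sin(r)*cos(r)^2 + 0.16*sin(r)*cos(r) - 1.36*sin(r)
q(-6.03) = -4.44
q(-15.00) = -2.86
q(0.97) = -1.17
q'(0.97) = 2.20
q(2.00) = -1.87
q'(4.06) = 2.29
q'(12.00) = -5.51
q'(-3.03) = 1.18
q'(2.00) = -1.49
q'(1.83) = -1.29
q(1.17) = -0.94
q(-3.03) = -4.61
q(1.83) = -1.63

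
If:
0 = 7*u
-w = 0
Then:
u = 0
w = 0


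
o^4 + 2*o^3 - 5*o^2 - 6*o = o*(o - 2)*(o + 1)*(o + 3)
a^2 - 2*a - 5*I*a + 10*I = (a - 2)*(a - 5*I)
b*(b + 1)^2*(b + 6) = b^4 + 8*b^3 + 13*b^2 + 6*b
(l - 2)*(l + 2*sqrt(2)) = l^2 - 2*l + 2*sqrt(2)*l - 4*sqrt(2)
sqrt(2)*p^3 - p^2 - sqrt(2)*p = p*(p - sqrt(2))*(sqrt(2)*p + 1)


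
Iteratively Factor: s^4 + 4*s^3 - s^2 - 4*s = (s + 4)*(s^3 - s) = s*(s + 4)*(s^2 - 1) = s*(s - 1)*(s + 4)*(s + 1)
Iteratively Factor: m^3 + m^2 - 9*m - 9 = (m + 1)*(m^2 - 9) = (m - 3)*(m + 1)*(m + 3)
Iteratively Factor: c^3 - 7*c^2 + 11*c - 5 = (c - 5)*(c^2 - 2*c + 1) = (c - 5)*(c - 1)*(c - 1)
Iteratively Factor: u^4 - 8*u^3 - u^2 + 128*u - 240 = (u - 5)*(u^3 - 3*u^2 - 16*u + 48) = (u - 5)*(u + 4)*(u^2 - 7*u + 12) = (u - 5)*(u - 3)*(u + 4)*(u - 4)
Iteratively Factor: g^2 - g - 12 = (g + 3)*(g - 4)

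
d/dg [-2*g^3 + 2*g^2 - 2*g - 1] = -6*g^2 + 4*g - 2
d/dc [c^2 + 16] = 2*c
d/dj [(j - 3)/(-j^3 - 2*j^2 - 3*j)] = (-j*(j^2 + 2*j + 3) + (j - 3)*(3*j^2 + 4*j + 3))/(j^2*(j^2 + 2*j + 3)^2)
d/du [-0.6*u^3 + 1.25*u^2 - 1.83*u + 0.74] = -1.8*u^2 + 2.5*u - 1.83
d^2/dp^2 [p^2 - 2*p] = 2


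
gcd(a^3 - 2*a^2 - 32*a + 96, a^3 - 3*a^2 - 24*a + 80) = a^2 - 8*a + 16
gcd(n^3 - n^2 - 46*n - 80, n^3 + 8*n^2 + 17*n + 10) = n^2 + 7*n + 10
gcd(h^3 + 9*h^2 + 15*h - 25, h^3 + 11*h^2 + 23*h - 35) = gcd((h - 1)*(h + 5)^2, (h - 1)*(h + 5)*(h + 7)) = h^2 + 4*h - 5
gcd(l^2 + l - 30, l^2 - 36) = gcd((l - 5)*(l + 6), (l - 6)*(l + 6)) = l + 6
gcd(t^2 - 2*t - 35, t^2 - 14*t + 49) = t - 7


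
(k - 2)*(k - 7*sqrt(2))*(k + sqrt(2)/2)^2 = k^4 - 6*sqrt(2)*k^3 - 2*k^3 - 27*k^2/2 + 12*sqrt(2)*k^2 - 7*sqrt(2)*k/2 + 27*k + 7*sqrt(2)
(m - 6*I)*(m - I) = m^2 - 7*I*m - 6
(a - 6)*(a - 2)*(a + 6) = a^3 - 2*a^2 - 36*a + 72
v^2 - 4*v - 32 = (v - 8)*(v + 4)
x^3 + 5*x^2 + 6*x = x*(x + 2)*(x + 3)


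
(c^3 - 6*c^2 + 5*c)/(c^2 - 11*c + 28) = c*(c^2 - 6*c + 5)/(c^2 - 11*c + 28)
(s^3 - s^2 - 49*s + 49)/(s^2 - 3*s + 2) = (s^2 - 49)/(s - 2)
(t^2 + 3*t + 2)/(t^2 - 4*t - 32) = (t^2 + 3*t + 2)/(t^2 - 4*t - 32)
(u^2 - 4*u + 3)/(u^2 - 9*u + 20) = (u^2 - 4*u + 3)/(u^2 - 9*u + 20)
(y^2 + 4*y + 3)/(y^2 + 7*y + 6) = (y + 3)/(y + 6)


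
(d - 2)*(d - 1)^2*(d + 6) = d^4 + 2*d^3 - 19*d^2 + 28*d - 12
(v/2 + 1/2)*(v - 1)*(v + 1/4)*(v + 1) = v^4/2 + 5*v^3/8 - 3*v^2/8 - 5*v/8 - 1/8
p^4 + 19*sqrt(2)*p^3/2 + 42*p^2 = p^2*(p + 7*sqrt(2)/2)*(p + 6*sqrt(2))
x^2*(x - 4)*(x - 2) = x^4 - 6*x^3 + 8*x^2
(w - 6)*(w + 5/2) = w^2 - 7*w/2 - 15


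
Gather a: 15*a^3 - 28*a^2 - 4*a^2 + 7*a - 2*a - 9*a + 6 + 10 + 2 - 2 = 15*a^3 - 32*a^2 - 4*a + 16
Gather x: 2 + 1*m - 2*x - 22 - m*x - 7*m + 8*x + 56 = -6*m + x*(6 - m) + 36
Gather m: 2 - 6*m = 2 - 6*m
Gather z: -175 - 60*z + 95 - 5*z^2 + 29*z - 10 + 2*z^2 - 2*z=-3*z^2 - 33*z - 90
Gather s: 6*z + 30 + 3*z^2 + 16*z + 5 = 3*z^2 + 22*z + 35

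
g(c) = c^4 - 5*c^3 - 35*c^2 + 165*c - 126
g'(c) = 4*c^3 - 15*c^2 - 70*c + 165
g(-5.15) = -517.64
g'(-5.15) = -418.70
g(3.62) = -52.82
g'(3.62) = -95.21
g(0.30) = -79.78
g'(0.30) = 142.76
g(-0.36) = -189.69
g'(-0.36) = 188.07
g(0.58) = -42.94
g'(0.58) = 120.13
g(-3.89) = -774.17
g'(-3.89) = -25.14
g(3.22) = -17.02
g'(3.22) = -82.38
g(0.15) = -102.05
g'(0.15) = 154.18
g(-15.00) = 57024.00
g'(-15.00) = -15660.00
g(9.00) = 1440.00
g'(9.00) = 1236.00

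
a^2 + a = a*(a + 1)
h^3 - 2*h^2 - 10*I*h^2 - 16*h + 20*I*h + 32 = (h - 2)*(h - 8*I)*(h - 2*I)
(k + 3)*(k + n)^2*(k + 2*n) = k^4 + 4*k^3*n + 3*k^3 + 5*k^2*n^2 + 12*k^2*n + 2*k*n^3 + 15*k*n^2 + 6*n^3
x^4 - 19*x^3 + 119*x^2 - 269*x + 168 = (x - 8)*(x - 7)*(x - 3)*(x - 1)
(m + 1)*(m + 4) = m^2 + 5*m + 4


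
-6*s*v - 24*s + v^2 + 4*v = (-6*s + v)*(v + 4)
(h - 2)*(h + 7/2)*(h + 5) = h^3 + 13*h^2/2 + h/2 - 35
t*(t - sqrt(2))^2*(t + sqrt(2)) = t^4 - sqrt(2)*t^3 - 2*t^2 + 2*sqrt(2)*t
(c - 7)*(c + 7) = c^2 - 49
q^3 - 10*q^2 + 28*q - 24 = (q - 6)*(q - 2)^2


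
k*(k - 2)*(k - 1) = k^3 - 3*k^2 + 2*k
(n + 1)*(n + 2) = n^2 + 3*n + 2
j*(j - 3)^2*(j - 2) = j^4 - 8*j^3 + 21*j^2 - 18*j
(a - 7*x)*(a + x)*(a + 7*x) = a^3 + a^2*x - 49*a*x^2 - 49*x^3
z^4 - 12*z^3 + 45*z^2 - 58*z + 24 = (z - 6)*(z - 4)*(z - 1)^2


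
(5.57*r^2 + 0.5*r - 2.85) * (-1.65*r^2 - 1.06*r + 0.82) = -9.1905*r^4 - 6.7292*r^3 + 8.7399*r^2 + 3.431*r - 2.337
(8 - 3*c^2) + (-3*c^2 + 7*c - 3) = -6*c^2 + 7*c + 5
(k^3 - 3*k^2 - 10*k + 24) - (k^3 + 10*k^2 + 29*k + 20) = -13*k^2 - 39*k + 4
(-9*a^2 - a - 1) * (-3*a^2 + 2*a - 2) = 27*a^4 - 15*a^3 + 19*a^2 + 2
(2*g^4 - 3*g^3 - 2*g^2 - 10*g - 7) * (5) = 10*g^4 - 15*g^3 - 10*g^2 - 50*g - 35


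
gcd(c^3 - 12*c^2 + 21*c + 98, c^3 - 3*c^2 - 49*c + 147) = c - 7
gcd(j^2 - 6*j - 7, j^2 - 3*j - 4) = j + 1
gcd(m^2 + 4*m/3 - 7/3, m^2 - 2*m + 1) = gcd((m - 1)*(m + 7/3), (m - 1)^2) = m - 1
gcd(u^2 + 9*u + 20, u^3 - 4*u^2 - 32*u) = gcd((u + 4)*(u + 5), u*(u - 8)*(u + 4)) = u + 4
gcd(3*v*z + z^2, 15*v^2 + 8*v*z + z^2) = 3*v + z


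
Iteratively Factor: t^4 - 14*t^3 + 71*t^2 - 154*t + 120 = (t - 4)*(t^3 - 10*t^2 + 31*t - 30) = (t - 5)*(t - 4)*(t^2 - 5*t + 6) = (t - 5)*(t - 4)*(t - 3)*(t - 2)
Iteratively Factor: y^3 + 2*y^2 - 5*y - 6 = (y + 3)*(y^2 - y - 2) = (y + 1)*(y + 3)*(y - 2)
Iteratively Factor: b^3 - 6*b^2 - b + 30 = (b - 5)*(b^2 - b - 6) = (b - 5)*(b - 3)*(b + 2)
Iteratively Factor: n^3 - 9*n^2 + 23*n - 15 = (n - 5)*(n^2 - 4*n + 3) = (n - 5)*(n - 1)*(n - 3)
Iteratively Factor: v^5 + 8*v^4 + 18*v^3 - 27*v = (v + 3)*(v^4 + 5*v^3 + 3*v^2 - 9*v) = (v + 3)^2*(v^3 + 2*v^2 - 3*v) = (v + 3)^3*(v^2 - v) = v*(v + 3)^3*(v - 1)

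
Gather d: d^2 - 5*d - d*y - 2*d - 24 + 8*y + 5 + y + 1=d^2 + d*(-y - 7) + 9*y - 18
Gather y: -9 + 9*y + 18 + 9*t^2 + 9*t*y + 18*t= 9*t^2 + 18*t + y*(9*t + 9) + 9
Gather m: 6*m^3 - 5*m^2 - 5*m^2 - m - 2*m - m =6*m^3 - 10*m^2 - 4*m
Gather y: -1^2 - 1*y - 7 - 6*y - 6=-7*y - 14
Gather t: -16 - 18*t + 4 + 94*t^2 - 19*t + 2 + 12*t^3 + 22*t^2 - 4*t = 12*t^3 + 116*t^2 - 41*t - 10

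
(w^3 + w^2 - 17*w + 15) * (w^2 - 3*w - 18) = w^5 - 2*w^4 - 38*w^3 + 48*w^2 + 261*w - 270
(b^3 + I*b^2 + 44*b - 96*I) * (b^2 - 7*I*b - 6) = b^5 - 6*I*b^4 + 45*b^3 - 410*I*b^2 - 936*b + 576*I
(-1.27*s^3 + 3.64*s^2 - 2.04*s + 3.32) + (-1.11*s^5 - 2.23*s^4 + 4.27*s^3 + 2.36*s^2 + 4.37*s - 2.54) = -1.11*s^5 - 2.23*s^4 + 3.0*s^3 + 6.0*s^2 + 2.33*s + 0.78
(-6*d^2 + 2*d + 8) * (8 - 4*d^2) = 24*d^4 - 8*d^3 - 80*d^2 + 16*d + 64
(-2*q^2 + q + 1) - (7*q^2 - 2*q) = -9*q^2 + 3*q + 1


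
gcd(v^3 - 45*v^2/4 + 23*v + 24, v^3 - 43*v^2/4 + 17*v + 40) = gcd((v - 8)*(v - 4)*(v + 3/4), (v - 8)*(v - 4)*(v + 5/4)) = v^2 - 12*v + 32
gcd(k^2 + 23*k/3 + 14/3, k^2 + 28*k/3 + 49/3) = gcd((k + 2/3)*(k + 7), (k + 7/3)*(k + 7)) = k + 7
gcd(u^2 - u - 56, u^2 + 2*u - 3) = 1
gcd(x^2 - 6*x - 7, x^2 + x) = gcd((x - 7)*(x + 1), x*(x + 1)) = x + 1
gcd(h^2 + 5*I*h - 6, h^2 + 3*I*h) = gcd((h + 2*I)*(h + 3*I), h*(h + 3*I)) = h + 3*I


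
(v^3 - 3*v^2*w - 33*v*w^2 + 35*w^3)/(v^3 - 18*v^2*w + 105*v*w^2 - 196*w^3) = (v^2 + 4*v*w - 5*w^2)/(v^2 - 11*v*w + 28*w^2)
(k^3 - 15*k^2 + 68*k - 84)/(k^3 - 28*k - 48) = (k^2 - 9*k + 14)/(k^2 + 6*k + 8)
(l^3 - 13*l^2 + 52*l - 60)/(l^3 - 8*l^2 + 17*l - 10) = (l - 6)/(l - 1)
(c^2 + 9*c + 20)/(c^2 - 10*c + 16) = (c^2 + 9*c + 20)/(c^2 - 10*c + 16)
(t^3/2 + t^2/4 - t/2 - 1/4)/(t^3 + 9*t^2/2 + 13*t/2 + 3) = (2*t^2 - t - 1)/(2*(2*t^2 + 7*t + 6))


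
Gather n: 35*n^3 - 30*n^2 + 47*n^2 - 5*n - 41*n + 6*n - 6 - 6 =35*n^3 + 17*n^2 - 40*n - 12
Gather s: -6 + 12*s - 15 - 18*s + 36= 15 - 6*s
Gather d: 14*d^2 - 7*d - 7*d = 14*d^2 - 14*d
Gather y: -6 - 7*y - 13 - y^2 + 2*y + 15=-y^2 - 5*y - 4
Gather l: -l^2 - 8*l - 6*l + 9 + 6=-l^2 - 14*l + 15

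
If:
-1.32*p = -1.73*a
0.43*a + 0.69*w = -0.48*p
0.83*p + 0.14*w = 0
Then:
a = 0.00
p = 0.00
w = 0.00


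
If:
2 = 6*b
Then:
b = 1/3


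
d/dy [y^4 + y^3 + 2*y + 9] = 4*y^3 + 3*y^2 + 2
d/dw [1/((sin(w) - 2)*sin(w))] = 2*(1 - sin(w))*cos(w)/((sin(w) - 2)^2*sin(w)^2)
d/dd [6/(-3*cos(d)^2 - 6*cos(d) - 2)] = -36*(cos(d) + 1)*sin(d)/(3*cos(d)^2 + 6*cos(d) + 2)^2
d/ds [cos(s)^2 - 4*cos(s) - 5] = 2*(2 - cos(s))*sin(s)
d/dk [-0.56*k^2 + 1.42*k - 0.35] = 1.42 - 1.12*k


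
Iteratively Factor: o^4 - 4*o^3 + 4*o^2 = (o - 2)*(o^3 - 2*o^2) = o*(o - 2)*(o^2 - 2*o) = o^2*(o - 2)*(o - 2)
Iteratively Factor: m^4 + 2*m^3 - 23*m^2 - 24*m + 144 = (m + 4)*(m^3 - 2*m^2 - 15*m + 36) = (m + 4)^2*(m^2 - 6*m + 9) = (m - 3)*(m + 4)^2*(m - 3)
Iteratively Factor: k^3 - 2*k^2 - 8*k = (k)*(k^2 - 2*k - 8) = k*(k + 2)*(k - 4)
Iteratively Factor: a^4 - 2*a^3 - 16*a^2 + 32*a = (a)*(a^3 - 2*a^2 - 16*a + 32) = a*(a + 4)*(a^2 - 6*a + 8) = a*(a - 4)*(a + 4)*(a - 2)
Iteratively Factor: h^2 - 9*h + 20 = (h - 4)*(h - 5)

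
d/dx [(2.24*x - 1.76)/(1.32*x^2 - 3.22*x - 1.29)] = (-2.9568*x^2 + 4.6464*x - 8.5568)/(1.7424*x^4 - 8.5008*x^3 + 6.9628*x^2 + 8.3076*x + 1.6641)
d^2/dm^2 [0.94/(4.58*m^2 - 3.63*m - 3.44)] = (39.435632*m^2 - 31.255752*m - 0.94*(9.16*m - 3.63)*(18.32*m - 7.26) - 29.619776)/(-4.58*m^2 + 3.63*m + 3.44)^3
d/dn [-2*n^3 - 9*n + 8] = -6*n^2 - 9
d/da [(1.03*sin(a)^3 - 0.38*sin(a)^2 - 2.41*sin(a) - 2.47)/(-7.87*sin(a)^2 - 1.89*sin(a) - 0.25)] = -(8.1061*sin(a)^4 + 3.8934*sin(a)^3 + 19.021*sin(a)^2 + 38.6878*sin(a) + 4.0658)*cos(a)/(61.9369*sin(a)^4 + 29.7486*sin(a)^3 + 7.5071*sin(a)^2 + 0.945*sin(a) + 0.0625)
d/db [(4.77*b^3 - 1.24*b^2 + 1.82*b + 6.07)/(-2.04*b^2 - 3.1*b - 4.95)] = (-9.7308*b^4 - 29.574*b^3 - 63.2777*b^2 + 37.0416*b + 9.808)/(4.1616*b^4 + 12.648*b^3 + 29.806*b^2 + 30.69*b + 24.5025)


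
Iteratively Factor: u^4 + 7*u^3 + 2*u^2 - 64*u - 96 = (u + 4)*(u^3 + 3*u^2 - 10*u - 24) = (u + 4)^2*(u^2 - u - 6) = (u + 2)*(u + 4)^2*(u - 3)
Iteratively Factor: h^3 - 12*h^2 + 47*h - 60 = (h - 4)*(h^2 - 8*h + 15) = (h - 5)*(h - 4)*(h - 3)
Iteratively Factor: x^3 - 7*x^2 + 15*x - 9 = (x - 3)*(x^2 - 4*x + 3) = (x - 3)*(x - 1)*(x - 3)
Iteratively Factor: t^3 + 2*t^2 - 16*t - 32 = (t + 2)*(t^2 - 16) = (t + 2)*(t + 4)*(t - 4)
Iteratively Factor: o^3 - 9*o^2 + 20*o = (o)*(o^2 - 9*o + 20) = o*(o - 5)*(o - 4)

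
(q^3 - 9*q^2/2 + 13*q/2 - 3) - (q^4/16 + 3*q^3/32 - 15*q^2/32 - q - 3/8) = -q^4/16 + 29*q^3/32 - 129*q^2/32 + 15*q/2 - 21/8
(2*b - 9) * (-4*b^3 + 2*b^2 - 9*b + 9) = -8*b^4 + 40*b^3 - 36*b^2 + 99*b - 81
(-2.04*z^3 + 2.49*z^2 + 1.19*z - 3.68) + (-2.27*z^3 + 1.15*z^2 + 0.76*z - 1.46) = -4.31*z^3 + 3.64*z^2 + 1.95*z - 5.14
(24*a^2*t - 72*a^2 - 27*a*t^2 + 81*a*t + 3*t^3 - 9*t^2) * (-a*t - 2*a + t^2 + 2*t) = -24*a^3*t^2 + 24*a^3*t + 144*a^3 + 51*a^2*t^3 - 51*a^2*t^2 - 306*a^2*t - 30*a*t^4 + 30*a*t^3 + 180*a*t^2 + 3*t^5 - 3*t^4 - 18*t^3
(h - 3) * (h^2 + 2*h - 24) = h^3 - h^2 - 30*h + 72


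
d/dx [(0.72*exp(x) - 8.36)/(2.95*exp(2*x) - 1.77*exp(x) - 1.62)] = (-2.124*exp(2*x) + 49.324*exp(x) - 15.9636)*exp(x)/(8.7025*exp(4*x) - 10.443*exp(3*x) - 6.4251*exp(2*x) + 5.7348*exp(x) + 2.6244)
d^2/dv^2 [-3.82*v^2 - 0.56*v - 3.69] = -7.64000000000000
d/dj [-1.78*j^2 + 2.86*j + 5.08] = 2.86 - 3.56*j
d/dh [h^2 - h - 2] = 2*h - 1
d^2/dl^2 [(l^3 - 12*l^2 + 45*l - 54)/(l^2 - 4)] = 2*(49*l^3 - 306*l^2 + 588*l - 408)/(l^6 - 12*l^4 + 48*l^2 - 64)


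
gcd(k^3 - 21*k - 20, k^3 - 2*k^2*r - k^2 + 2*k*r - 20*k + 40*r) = k^2 - k - 20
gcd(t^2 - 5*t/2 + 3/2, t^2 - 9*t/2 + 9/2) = t - 3/2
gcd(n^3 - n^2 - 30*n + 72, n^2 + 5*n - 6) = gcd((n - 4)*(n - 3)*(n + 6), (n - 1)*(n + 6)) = n + 6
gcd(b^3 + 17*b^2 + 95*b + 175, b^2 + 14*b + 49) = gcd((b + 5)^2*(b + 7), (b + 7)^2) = b + 7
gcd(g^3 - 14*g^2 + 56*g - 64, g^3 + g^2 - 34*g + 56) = g^2 - 6*g + 8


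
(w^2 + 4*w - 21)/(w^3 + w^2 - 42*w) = (w - 3)/(w*(w - 6))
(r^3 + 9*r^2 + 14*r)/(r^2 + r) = (r^2 + 9*r + 14)/(r + 1)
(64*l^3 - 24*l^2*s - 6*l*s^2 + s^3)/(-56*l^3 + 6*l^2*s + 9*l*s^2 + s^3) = (-8*l + s)/(7*l + s)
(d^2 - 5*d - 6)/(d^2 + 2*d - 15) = (d^2 - 5*d - 6)/(d^2 + 2*d - 15)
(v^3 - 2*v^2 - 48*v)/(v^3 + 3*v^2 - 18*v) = (v - 8)/(v - 3)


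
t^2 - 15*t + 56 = (t - 8)*(t - 7)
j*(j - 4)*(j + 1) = j^3 - 3*j^2 - 4*j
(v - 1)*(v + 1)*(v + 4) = v^3 + 4*v^2 - v - 4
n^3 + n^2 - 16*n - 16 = (n - 4)*(n + 1)*(n + 4)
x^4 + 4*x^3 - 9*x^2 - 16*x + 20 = (x - 2)*(x - 1)*(x + 2)*(x + 5)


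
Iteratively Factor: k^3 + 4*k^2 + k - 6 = (k + 3)*(k^2 + k - 2) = (k - 1)*(k + 3)*(k + 2)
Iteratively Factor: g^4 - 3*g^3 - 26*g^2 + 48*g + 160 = (g - 4)*(g^3 + g^2 - 22*g - 40) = (g - 4)*(g + 4)*(g^2 - 3*g - 10) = (g - 5)*(g - 4)*(g + 4)*(g + 2)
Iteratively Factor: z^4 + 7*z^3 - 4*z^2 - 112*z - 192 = (z + 3)*(z^3 + 4*z^2 - 16*z - 64) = (z + 3)*(z + 4)*(z^2 - 16) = (z - 4)*(z + 3)*(z + 4)*(z + 4)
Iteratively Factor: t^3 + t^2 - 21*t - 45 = (t + 3)*(t^2 - 2*t - 15) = (t + 3)^2*(t - 5)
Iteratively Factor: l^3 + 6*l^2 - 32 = (l + 4)*(l^2 + 2*l - 8) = (l + 4)^2*(l - 2)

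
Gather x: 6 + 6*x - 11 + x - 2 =7*x - 7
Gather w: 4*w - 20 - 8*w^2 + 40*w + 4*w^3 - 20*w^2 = 4*w^3 - 28*w^2 + 44*w - 20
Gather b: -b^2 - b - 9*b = -b^2 - 10*b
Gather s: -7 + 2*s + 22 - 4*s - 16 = -2*s - 1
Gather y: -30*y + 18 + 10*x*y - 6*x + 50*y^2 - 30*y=-6*x + 50*y^2 + y*(10*x - 60) + 18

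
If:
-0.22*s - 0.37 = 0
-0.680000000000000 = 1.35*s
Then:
No Solution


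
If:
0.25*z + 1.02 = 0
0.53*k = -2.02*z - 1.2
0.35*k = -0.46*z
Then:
No Solution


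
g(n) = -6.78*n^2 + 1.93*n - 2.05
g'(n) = 1.93 - 13.56*n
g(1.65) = -17.32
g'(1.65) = -20.44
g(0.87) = -5.50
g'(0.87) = -9.87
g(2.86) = -51.99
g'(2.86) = -36.85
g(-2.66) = -55.16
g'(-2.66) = 38.00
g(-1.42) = -18.46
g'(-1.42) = 21.19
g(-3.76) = -105.16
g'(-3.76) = 52.92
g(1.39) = -12.47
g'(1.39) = -16.92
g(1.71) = -18.58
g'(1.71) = -21.26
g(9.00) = -533.86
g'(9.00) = -120.11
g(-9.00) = -568.60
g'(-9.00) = 123.97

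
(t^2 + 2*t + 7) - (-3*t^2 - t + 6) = 4*t^2 + 3*t + 1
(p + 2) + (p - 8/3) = 2*p - 2/3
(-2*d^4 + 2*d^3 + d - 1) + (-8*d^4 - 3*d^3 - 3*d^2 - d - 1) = -10*d^4 - d^3 - 3*d^2 - 2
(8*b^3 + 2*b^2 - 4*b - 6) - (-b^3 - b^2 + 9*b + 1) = 9*b^3 + 3*b^2 - 13*b - 7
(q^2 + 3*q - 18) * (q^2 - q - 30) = q^4 + 2*q^3 - 51*q^2 - 72*q + 540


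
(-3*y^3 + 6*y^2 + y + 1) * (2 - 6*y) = 18*y^4 - 42*y^3 + 6*y^2 - 4*y + 2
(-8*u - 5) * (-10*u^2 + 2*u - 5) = 80*u^3 + 34*u^2 + 30*u + 25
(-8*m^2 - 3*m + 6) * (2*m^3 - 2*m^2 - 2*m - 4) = -16*m^5 + 10*m^4 + 34*m^3 + 26*m^2 - 24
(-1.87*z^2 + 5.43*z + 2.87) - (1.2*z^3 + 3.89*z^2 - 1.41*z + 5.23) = -1.2*z^3 - 5.76*z^2 + 6.84*z - 2.36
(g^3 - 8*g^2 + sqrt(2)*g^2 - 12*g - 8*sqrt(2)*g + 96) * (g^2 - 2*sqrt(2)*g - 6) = g^5 - 8*g^4 - sqrt(2)*g^4 - 22*g^3 + 8*sqrt(2)*g^3 + 18*sqrt(2)*g^2 + 176*g^2 - 144*sqrt(2)*g + 72*g - 576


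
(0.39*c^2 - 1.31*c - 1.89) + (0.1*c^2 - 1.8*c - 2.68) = 0.49*c^2 - 3.11*c - 4.57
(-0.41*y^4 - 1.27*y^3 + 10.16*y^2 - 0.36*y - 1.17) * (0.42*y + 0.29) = -0.1722*y^5 - 0.6523*y^4 + 3.8989*y^3 + 2.7952*y^2 - 0.5958*y - 0.3393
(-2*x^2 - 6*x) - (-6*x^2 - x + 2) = 4*x^2 - 5*x - 2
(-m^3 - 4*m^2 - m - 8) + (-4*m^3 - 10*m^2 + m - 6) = -5*m^3 - 14*m^2 - 14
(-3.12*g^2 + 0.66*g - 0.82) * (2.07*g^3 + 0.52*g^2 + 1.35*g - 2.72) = -6.4584*g^5 - 0.2562*g^4 - 5.5662*g^3 + 8.951*g^2 - 2.9022*g + 2.2304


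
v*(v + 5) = v^2 + 5*v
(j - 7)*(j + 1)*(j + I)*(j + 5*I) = j^4 - 6*j^3 + 6*I*j^3 - 12*j^2 - 36*I*j^2 + 30*j - 42*I*j + 35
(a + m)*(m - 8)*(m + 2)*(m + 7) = a*m^3 + a*m^2 - 58*a*m - 112*a + m^4 + m^3 - 58*m^2 - 112*m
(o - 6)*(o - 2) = o^2 - 8*o + 12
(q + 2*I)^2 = q^2 + 4*I*q - 4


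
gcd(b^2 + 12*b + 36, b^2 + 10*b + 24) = b + 6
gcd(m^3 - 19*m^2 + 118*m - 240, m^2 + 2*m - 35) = m - 5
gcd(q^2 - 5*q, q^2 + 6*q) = q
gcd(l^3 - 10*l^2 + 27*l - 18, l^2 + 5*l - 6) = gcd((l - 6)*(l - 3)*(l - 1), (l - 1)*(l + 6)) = l - 1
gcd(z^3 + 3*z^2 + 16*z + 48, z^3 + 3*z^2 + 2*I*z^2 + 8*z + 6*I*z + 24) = z^2 + z*(3 + 4*I) + 12*I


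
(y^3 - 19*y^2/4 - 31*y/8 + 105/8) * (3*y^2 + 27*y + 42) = 3*y^5 + 51*y^4/4 - 783*y^3/8 - 1059*y^2/4 + 1533*y/8 + 2205/4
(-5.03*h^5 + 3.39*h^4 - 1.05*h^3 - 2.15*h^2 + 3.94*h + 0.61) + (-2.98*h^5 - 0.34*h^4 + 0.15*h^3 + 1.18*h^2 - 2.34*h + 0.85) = -8.01*h^5 + 3.05*h^4 - 0.9*h^3 - 0.97*h^2 + 1.6*h + 1.46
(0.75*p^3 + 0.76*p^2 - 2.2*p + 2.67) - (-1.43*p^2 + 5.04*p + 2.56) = 0.75*p^3 + 2.19*p^2 - 7.24*p + 0.11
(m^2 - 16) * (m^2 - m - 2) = m^4 - m^3 - 18*m^2 + 16*m + 32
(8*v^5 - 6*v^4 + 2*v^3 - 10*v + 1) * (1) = 8*v^5 - 6*v^4 + 2*v^3 - 10*v + 1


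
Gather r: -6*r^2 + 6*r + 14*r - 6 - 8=-6*r^2 + 20*r - 14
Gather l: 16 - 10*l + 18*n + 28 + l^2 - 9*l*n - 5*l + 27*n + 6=l^2 + l*(-9*n - 15) + 45*n + 50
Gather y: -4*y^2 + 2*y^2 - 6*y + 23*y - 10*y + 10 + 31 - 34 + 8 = -2*y^2 + 7*y + 15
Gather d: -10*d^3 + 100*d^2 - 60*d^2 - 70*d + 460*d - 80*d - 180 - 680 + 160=-10*d^3 + 40*d^2 + 310*d - 700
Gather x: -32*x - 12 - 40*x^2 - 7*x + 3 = -40*x^2 - 39*x - 9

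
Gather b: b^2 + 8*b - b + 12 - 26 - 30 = b^2 + 7*b - 44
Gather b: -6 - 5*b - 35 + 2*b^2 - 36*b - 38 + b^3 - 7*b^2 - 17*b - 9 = b^3 - 5*b^2 - 58*b - 88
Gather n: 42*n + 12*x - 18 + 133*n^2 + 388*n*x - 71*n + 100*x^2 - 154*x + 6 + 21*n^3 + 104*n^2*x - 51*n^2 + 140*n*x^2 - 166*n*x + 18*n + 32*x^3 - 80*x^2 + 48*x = 21*n^3 + n^2*(104*x + 82) + n*(140*x^2 + 222*x - 11) + 32*x^3 + 20*x^2 - 94*x - 12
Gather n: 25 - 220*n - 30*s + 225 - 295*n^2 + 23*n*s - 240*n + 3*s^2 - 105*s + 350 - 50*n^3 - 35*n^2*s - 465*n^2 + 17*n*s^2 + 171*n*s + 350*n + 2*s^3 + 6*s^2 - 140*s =-50*n^3 + n^2*(-35*s - 760) + n*(17*s^2 + 194*s - 110) + 2*s^3 + 9*s^2 - 275*s + 600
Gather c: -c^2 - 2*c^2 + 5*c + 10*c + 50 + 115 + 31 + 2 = -3*c^2 + 15*c + 198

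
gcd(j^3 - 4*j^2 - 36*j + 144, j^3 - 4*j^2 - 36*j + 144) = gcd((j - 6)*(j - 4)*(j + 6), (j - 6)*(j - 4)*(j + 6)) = j^3 - 4*j^2 - 36*j + 144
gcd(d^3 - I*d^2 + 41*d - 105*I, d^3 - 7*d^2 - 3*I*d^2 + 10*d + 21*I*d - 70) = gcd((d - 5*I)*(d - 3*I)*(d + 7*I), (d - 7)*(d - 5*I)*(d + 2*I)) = d - 5*I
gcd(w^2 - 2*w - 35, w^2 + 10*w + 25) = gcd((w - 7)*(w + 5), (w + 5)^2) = w + 5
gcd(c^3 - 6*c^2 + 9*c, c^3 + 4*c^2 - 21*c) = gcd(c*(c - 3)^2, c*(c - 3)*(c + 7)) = c^2 - 3*c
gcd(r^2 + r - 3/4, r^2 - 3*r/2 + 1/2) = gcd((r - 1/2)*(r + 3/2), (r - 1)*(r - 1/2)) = r - 1/2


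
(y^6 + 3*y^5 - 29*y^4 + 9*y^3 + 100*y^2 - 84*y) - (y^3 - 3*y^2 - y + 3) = y^6 + 3*y^5 - 29*y^4 + 8*y^3 + 103*y^2 - 83*y - 3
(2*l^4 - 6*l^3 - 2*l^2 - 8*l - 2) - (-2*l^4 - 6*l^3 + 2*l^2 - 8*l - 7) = 4*l^4 - 4*l^2 + 5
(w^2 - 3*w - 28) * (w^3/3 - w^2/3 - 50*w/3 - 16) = w^5/3 - 4*w^4/3 - 25*w^3 + 130*w^2/3 + 1544*w/3 + 448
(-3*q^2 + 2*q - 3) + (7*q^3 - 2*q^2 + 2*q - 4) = 7*q^3 - 5*q^2 + 4*q - 7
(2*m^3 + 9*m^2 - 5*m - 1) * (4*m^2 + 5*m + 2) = 8*m^5 + 46*m^4 + 29*m^3 - 11*m^2 - 15*m - 2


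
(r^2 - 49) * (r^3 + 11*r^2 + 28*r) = r^5 + 11*r^4 - 21*r^3 - 539*r^2 - 1372*r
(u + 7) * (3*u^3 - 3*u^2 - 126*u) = 3*u^4 + 18*u^3 - 147*u^2 - 882*u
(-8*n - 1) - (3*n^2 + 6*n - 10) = -3*n^2 - 14*n + 9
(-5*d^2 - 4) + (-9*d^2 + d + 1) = -14*d^2 + d - 3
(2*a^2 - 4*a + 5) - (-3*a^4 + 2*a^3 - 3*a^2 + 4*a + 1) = 3*a^4 - 2*a^3 + 5*a^2 - 8*a + 4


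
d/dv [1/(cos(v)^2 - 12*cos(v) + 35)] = 2*(cos(v) - 6)*sin(v)/(cos(v)^2 - 12*cos(v) + 35)^2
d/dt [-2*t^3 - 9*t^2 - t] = -6*t^2 - 18*t - 1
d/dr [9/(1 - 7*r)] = 63/(7*r - 1)^2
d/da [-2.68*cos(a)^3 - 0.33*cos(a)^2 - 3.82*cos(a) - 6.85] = (8.04*cos(a)^2 + 0.66*cos(a) + 3.82)*sin(a)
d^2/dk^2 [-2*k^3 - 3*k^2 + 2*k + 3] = -12*k - 6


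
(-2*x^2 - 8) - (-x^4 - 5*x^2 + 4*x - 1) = x^4 + 3*x^2 - 4*x - 7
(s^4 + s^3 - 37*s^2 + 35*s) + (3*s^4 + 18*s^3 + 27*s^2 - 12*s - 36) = 4*s^4 + 19*s^3 - 10*s^2 + 23*s - 36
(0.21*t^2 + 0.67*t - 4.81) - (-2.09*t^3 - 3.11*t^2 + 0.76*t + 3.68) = 2.09*t^3 + 3.32*t^2 - 0.09*t - 8.49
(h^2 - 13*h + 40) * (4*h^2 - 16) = 4*h^4 - 52*h^3 + 144*h^2 + 208*h - 640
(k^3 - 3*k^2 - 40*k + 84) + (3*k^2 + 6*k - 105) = k^3 - 34*k - 21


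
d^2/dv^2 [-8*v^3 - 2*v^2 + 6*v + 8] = -48*v - 4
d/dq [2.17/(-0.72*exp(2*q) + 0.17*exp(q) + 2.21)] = (3.1248*exp(q) - 0.3689)*exp(q)/(-0.72*exp(2*q) + 0.17*exp(q) + 2.21)^2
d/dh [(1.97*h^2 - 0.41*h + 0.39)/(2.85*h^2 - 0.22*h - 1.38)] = (0.7351*h^2 - 7.6602*h + 0.6516)/(8.1225*h^4 - 1.254*h^3 - 7.8176*h^2 + 0.6072*h + 1.9044)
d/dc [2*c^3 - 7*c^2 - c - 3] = 6*c^2 - 14*c - 1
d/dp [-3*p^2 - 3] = -6*p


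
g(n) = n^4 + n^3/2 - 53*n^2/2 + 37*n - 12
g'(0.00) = 37.00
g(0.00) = -12.00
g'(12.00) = 6529.00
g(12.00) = 18216.00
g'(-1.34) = 101.09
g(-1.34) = -107.14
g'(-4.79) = -114.32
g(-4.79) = -325.77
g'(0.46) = 13.33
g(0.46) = -0.49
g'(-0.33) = 54.51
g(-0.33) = -27.10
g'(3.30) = 22.18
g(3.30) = -41.92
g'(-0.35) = 55.56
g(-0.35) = -28.20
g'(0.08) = 32.77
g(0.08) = -9.21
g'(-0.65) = 70.99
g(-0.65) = -47.21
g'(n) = 4*n^3 + 3*n^2/2 - 53*n + 37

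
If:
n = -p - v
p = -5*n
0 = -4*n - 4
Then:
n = -1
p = 5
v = -4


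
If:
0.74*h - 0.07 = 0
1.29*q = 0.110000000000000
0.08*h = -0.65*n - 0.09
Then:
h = 0.09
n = -0.15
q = 0.09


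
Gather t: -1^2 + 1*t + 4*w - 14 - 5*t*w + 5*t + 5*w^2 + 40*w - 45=t*(6 - 5*w) + 5*w^2 + 44*w - 60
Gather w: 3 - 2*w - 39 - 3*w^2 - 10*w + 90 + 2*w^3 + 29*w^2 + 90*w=2*w^3 + 26*w^2 + 78*w + 54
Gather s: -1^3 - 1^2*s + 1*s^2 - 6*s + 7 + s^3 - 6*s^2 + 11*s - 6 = s^3 - 5*s^2 + 4*s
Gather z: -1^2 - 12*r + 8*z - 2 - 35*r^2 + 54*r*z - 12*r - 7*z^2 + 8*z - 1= -35*r^2 - 24*r - 7*z^2 + z*(54*r + 16) - 4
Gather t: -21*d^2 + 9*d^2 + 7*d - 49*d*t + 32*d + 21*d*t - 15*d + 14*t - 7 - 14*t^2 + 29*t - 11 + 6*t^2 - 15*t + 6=-12*d^2 + 24*d - 8*t^2 + t*(28 - 28*d) - 12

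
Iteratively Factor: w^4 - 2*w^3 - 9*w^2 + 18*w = (w - 3)*(w^3 + w^2 - 6*w) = (w - 3)*(w - 2)*(w^2 + 3*w) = (w - 3)*(w - 2)*(w + 3)*(w)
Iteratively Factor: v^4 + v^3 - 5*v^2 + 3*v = (v)*(v^3 + v^2 - 5*v + 3) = v*(v - 1)*(v^2 + 2*v - 3) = v*(v - 1)*(v + 3)*(v - 1)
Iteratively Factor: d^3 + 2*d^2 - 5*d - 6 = (d + 1)*(d^2 + d - 6) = (d - 2)*(d + 1)*(d + 3)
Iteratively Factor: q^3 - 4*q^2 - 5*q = (q + 1)*(q^2 - 5*q) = q*(q + 1)*(q - 5)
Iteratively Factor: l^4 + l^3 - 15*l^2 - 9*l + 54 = (l + 3)*(l^3 - 2*l^2 - 9*l + 18) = (l - 3)*(l + 3)*(l^2 + l - 6) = (l - 3)*(l - 2)*(l + 3)*(l + 3)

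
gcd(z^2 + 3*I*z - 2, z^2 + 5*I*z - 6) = z + 2*I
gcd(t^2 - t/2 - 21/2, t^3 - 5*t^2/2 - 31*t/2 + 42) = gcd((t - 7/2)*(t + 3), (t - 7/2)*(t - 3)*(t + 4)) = t - 7/2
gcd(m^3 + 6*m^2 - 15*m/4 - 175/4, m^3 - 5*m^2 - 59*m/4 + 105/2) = m^2 + m - 35/4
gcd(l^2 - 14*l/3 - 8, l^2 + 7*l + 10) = 1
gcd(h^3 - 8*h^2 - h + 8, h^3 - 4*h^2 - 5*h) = h + 1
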